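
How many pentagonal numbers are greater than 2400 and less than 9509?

39

The n-th pentagonal number is n(3n−1)/2.
Smallest index with value > 2400: n = 41 (giving 2501).
Largest index with value < 9509: n = 79 (giving 9322).
Indices 41 through 79: 39 terms.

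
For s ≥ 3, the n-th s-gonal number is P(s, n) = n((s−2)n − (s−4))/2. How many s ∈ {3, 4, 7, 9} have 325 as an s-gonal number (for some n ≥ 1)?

2

s = 3: P(3, 25) = 325. ✓
s = 4: P(4, 18) = 324 and P(4, 19) = 361; 325 is not s-gonal.
s = 7: P(7, 11) = 286 and P(7, 12) = 342; 325 is not s-gonal.
s = 9: P(9, 10) = 325. ✓
Hits: s ∈ {3, 9} → 2.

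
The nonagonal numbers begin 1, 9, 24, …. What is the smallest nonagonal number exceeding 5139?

5226

Solve n(7n−5)/2 > 5139 for integer n.
The largest n with value ≤ 5139 is 38 (since 4959 ≤ 5139 < 5226), so the first above is n = 39, value 5226.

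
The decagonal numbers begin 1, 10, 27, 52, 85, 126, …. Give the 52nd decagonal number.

10660

52·(4·52 − 3) = 52·205 = 10660.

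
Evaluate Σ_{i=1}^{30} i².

Σ_{i=1}^{30} i² = 30·31·61/6 = 9455.

9455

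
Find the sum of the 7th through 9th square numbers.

Σ_{i=7}^{9} i² = 285 − 91 = 194.

194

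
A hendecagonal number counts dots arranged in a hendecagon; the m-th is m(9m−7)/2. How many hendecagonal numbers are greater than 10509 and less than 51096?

58

The n-th hendecagonal number is n(9n−7)/2.
Smallest index with value > 10509: n = 49 (giving 10633).
Largest index with value < 51096: n = 106 (giving 50191).
Indices 49 through 106: 58 terms.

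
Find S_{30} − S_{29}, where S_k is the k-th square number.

59

n² − (n−1)² = 2n − 1, so 30² − 29² = 2·30 − 1 = 59.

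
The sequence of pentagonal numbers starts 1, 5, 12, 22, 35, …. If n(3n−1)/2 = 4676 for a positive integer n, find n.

Set n(3n−1)/2 = 4676, giving 3n² − n − 9352 = 0.
The discriminant is 1 + 24·4676 = 112225, and √112225 = 335.
So n = (1 + 335) / 6 = 336/6 = 56.
Check: 56·(3·56 − 1)/2 = 4676. ✓

56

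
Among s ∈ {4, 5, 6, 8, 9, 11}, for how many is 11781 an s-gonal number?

s = 4: P(4, 108) = 11664 and P(4, 109) = 11881; 11781 is not s-gonal.
s = 5: P(5, 88) = 11572 and P(5, 89) = 11837; 11781 is not s-gonal.
s = 6: P(6, 77) = 11781. ✓
s = 8: P(8, 63) = 11781. ✓
s = 9: P(9, 58) = 11629 and P(9, 59) = 12036; 11781 is not s-gonal.
s = 11: P(11, 51) = 11526 and P(11, 52) = 11986; 11781 is not s-gonal.
Hits: s ∈ {6, 8} → 2.

2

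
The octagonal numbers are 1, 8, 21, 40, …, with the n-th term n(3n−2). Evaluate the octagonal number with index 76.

17176

The 76th octagonal number is n(3n−2) with n = 76.
76·(3·76 − 2) = 76·226 = 17176.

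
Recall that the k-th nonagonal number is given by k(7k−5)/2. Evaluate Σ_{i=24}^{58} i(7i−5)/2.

Σ i(7i−5)/2 = (7Σi² − 5Σi) / 2 over i = 24..58.
Σi = 1711 − 276 = 1435 and Σi² = 66729 − 4324 = 62405.
(7·62405 − 5·1435) / 2 = 429660/2 = 214830.

214830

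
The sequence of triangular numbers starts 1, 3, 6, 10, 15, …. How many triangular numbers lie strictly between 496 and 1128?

The n-th triangular number is n(n+1)/2.
Smallest index with value > 496: n = 32 (giving 528).
Largest index with value < 1128: n = 46 (giving 1081).
Indices 32 through 46: 15 terms.

15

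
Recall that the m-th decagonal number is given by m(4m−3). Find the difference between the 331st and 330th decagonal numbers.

2641

Consecutive decagonal numbers differ by 8n − 7: here 8·331 − 7 = 2641.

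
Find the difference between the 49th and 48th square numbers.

n² − (n−1)² = 2n − 1, so 49² − 48² = 2·49 − 1 = 97.

97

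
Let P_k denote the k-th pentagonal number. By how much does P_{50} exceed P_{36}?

50·(3·50 − 1)/2 = 3725 and 36·(3·36 − 1)/2 = 1926.
Difference: 3725 − 1926 = 1799.

1799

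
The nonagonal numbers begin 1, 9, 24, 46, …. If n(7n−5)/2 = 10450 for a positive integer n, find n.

Set n(7n−5)/2 = 10450, giving 7n² − 5n − 20900 = 0.
The discriminant is 25 + 56·10450 = 585225, and √585225 = 765.
So n = (5 + 765) / 14 = 770/14 = 55.

55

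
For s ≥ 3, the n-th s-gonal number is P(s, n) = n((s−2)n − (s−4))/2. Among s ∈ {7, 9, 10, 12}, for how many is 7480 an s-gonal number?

s = 7: P(7, 55) = 7480. ✓
s = 9: P(9, 46) = 7291 and P(9, 47) = 7614; 7480 is not s-gonal.
s = 10: P(10, 43) = 7267 and P(10, 44) = 7612; 7480 is not s-gonal.
s = 12: P(12, 39) = 7449 and P(12, 40) = 7840; 7480 is not s-gonal.
Hits: s ∈ {7} → 1.

1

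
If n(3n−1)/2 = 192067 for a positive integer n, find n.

Set n(3n−1)/2 = 192067, giving 3n² − n − 384134 = 0.
The discriminant is 1 + 24·192067 = 4609609, and √4609609 = 2147.
So n = (1 + 2147) / 6 = 2148/6 = 358.

358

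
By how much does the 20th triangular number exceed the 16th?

20·21/2 = 210 and 16·17/2 = 136.
Difference: 210 − 136 = 74.

74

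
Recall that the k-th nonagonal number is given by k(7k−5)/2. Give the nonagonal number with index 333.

387279

The 333rd nonagonal number is n(7n−5)/2 with n = 333.
333·(7·333 − 5)/2 = 333·2326/2 = 333·1163 = 387279.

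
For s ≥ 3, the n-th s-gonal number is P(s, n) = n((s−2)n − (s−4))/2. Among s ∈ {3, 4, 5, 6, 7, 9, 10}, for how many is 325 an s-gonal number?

s = 3: P(3, 25) = 325. ✓
s = 4: P(4, 18) = 324 and P(4, 19) = 361; 325 is not s-gonal.
s = 5: P(5, 14) = 287 and P(5, 15) = 330; 325 is not s-gonal.
s = 6: P(6, 13) = 325. ✓
s = 7: P(7, 11) = 286 and P(7, 12) = 342; 325 is not s-gonal.
s = 9: P(9, 10) = 325. ✓
s = 10: P(10, 9) = 297 and P(10, 10) = 370; 325 is not s-gonal.
Hits: s ∈ {3, 6, 9} → 3.

3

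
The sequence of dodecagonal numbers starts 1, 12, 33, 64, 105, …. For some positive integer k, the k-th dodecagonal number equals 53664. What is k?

Set n(5n−4) = 53664, giving 5n² − 4n − 53664 = 0.
The discriminant is 16 + 20·53664 = 1073296, and √1073296 = 1036.
So n = (4 + 1036) / 10 = 1040/10 = 104.

104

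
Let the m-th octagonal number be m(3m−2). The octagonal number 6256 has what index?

Set n(3n−2) = 6256, giving 3n² − 2n − 6256 = 0.
So n = (2 + 274) / 6 = 276/6 = 46.
Check: 46·(3·46 − 2) = 6256. ✓

46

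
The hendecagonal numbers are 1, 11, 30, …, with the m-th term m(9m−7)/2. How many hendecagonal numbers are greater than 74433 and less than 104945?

24

The n-th hendecagonal number is n(9n−7)/2.
Smallest index with value > 74433: n = 130 (giving 75595).
Largest index with value < 104945: n = 153 (giving 104805).
Indices 130 through 153: 24 terms.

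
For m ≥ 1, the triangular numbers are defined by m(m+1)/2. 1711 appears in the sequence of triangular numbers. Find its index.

Set n(n+1)/2 = 1711, giving n² + n − 3422 = 0.
So n = (-1 + 117) / 2 = 116/2 = 58.

58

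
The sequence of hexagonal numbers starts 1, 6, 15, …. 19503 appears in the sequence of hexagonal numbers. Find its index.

99

Set n(2n−1) = 19503, giving 2n² − n − 19503 = 0.
So n = (1 + 395) / 4 = 396/4 = 99.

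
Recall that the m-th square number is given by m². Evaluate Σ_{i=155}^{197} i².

1338590

Σ_{i=155}^{197} i² = 2567895 − 1229305 = 1338590.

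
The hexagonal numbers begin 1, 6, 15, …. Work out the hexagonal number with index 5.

The 5th hexagonal number is n(2n−1) with n = 5.
5·(2·5 − 1) = 5·9 = 45.

45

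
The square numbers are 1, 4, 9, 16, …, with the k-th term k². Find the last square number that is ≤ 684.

676

Solve n² ≤ 684 for integer n.
n = 26 gives 676 ≤ 684, while n = 27 gives 729 > 684; so the answer is 676.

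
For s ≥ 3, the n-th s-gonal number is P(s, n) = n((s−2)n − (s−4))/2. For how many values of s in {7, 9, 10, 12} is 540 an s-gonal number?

2

s = 7: P(7, 15) = 540. ✓
s = 9: P(9, 12) = 474 and P(9, 13) = 559; 540 is not s-gonal.
s = 10: P(10, 12) = 540. ✓
s = 12: P(12, 10) = 460 and P(12, 11) = 561; 540 is not s-gonal.
Hits: s ∈ {7, 10} → 2.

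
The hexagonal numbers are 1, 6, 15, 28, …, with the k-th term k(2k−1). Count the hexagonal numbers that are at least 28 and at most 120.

The n-th hexagonal number is n(2n−1).
Smallest index with value ≥ 28: n = 4 (giving 28).
Largest index with value ≤ 120: n = 8 (giving 120).
Indices 4 through 8: 5 terms.

5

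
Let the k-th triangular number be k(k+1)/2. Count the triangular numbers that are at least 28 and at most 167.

11

The n-th triangular number is n(n+1)/2.
Smallest index with value ≥ 28: n = 7 (giving 28).
Largest index with value ≤ 167: n = 17 (giving 153).
Indices 7 through 17: 11 terms.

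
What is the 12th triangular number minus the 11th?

Consecutive triangular numbers differ by n: T_{12} − T_{11} = 12.

12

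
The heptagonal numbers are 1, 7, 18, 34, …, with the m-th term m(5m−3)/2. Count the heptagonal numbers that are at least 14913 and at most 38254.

The n-th heptagonal number is n(5n−3)/2.
Smallest index with value ≥ 14913: n = 78 (giving 15093).
Largest index with value ≤ 38254: n = 124 (giving 38254).
Indices 78 through 124: 47 terms.

47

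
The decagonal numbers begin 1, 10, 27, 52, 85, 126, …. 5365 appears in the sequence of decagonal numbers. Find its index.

37

Set n(4n−3) = 5365, giving 4n² − 3n − 5365 = 0.
So n = (3 + 293) / 8 = 296/8 = 37.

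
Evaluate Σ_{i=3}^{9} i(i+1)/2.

Σ i(i+1)/2 = (Σi² + Σi) / 2 over i = 3..9.
Σi = 45 − 3 = 42 and Σi² = 285 − 5 = 280.
(1·280 + 1·42) / 2 = 322/2 = 161.

161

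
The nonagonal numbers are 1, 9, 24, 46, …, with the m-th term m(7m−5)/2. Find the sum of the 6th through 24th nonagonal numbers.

16245

Σ i(7i−5)/2 = (7Σi² − 5Σi) / 2 over i = 6..24.
Σi = 300 − 15 = 285 and Σi² = 4900 − 55 = 4845.
(7·4845 − 5·285) / 2 = 32490/2 = 16245.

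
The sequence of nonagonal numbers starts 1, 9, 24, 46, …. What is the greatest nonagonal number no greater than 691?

651

Solve n(7n−5)/2 ≤ 691 for integer n.
n = 14 gives 651 ≤ 691, while n = 15 gives 750 > 691; so the answer is 651.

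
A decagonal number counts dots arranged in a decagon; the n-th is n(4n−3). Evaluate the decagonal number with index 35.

The 35th decagonal number is n(4n−3) with n = 35.
35·(4·35 − 3) = 35·137 = 4795.

4795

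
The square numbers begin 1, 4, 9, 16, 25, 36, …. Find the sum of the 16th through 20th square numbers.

Σ_{i=16}^{20} i² = 2870 − 1240 = 1630.

1630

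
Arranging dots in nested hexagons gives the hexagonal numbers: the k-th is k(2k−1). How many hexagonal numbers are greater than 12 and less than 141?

6

The n-th hexagonal number is n(2n−1).
Smallest index with value > 12: n = 3 (giving 15).
Largest index with value < 141: n = 8 (giving 120).
Indices 3 through 8: 6 terms.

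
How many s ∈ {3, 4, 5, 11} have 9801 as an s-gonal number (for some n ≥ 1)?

s = 3: P(3, 139) = 9730 and P(3, 140) = 9870; 9801 is not s-gonal.
s = 4: P(4, 99) = 9801. ✓
s = 5: P(5, 81) = 9801. ✓
s = 11: P(11, 47) = 9776 and P(11, 48) = 10200; 9801 is not s-gonal.
Hits: s ∈ {4, 5} → 2.

2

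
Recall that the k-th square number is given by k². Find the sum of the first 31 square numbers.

Σ_{i=1}^{31} i² = 31·32·63/6 = 10416.

10416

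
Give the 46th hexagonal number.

The 46th hexagonal number is n(2n−1) with n = 46.
46·(2·46 − 1) = 46·91 = 4186.

4186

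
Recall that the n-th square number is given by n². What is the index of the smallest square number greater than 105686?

Solve n² > 105686 for integer n.
The largest n with value ≤ 105686 is 325 (since 105625 ≤ 105686 < 106276), so the first above is n = 326, value 106276.

326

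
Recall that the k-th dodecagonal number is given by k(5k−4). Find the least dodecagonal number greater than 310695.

Solve n(5n−4) > 310695 for integer n.
The largest n with value ≤ 310695 is 249 (since 309009 ≤ 310695 < 311500), so the first above is n = 250, value 311500.

311500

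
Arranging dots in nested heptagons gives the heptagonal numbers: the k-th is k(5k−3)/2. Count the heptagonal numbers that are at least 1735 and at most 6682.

The n-th heptagonal number is n(5n−3)/2.
Smallest index with value ≥ 1735: n = 27 (giving 1782).
Largest index with value ≤ 6682: n = 52 (giving 6682).
Indices 27 through 52: 26 terms.

26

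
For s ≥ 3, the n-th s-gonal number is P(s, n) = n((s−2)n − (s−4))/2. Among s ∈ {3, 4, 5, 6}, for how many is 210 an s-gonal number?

s = 3: P(3, 20) = 210. ✓
s = 4: P(4, 14) = 196 and P(4, 15) = 225; 210 is not s-gonal.
s = 5: P(5, 12) = 210. ✓
s = 6: P(6, 10) = 190 and P(6, 11) = 231; 210 is not s-gonal.
Hits: s ∈ {3, 5} → 2.

2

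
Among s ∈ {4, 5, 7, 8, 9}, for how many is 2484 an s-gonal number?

s = 4: P(4, 49) = 2401 and P(4, 50) = 2500; 2484 is not s-gonal.
s = 5: P(5, 40) = 2380 and P(5, 41) = 2501; 2484 is not s-gonal.
s = 7: P(7, 31) = 2356 and P(7, 32) = 2512; 2484 is not s-gonal.
s = 8: P(8, 29) = 2465 and P(8, 30) = 2640; 2484 is not s-gonal.
s = 9: P(9, 27) = 2484. ✓
Hits: s ∈ {9} → 1.

1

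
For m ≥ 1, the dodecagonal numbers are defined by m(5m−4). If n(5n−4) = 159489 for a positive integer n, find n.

179

Set n(5n−4) = 159489, giving 5n² − 4n − 159489 = 0.
The discriminant is 16 + 20·159489 = 3189796, and √3189796 = 1786.
So n = (4 + 1786) / 10 = 1790/10 = 179.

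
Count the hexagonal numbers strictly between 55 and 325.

7

The n-th hexagonal number is n(2n−1).
Smallest index with value > 55: n = 6 (giving 66).
Largest index with value < 325: n = 12 (giving 276).
Indices 6 through 12: 7 terms.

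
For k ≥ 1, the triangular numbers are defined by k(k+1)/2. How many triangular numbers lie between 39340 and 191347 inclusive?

339

The n-th triangular number is n(n+1)/2.
Smallest index with value ≥ 39340: n = 280 (giving 39340).
Largest index with value ≤ 191347: n = 618 (giving 191271).
Indices 280 through 618: 339 terms.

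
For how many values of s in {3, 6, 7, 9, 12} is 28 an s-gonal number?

s = 3: P(3, 7) = 28. ✓
s = 6: P(6, 4) = 28. ✓
s = 7: P(7, 3) = 18 and P(7, 4) = 34; 28 is not s-gonal.
s = 9: P(9, 3) = 24 and P(9, 4) = 46; 28 is not s-gonal.
s = 12: P(12, 2) = 12 and P(12, 3) = 33; 28 is not s-gonal.
Hits: s ∈ {3, 6} → 2.

2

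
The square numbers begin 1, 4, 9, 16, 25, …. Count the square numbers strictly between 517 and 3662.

38

The n-th square number is n².
Smallest index with value > 517: n = 23 (giving 529).
Largest index with value < 3662: n = 60 (giving 3600).
Indices 23 through 60: 38 terms.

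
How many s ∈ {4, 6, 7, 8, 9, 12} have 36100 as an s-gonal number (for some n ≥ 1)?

s = 4: P(4, 190) = 36100. ✓
s = 6: P(6, 134) = 35778 and P(6, 135) = 36315; 36100 is not s-gonal.
s = 7: P(7, 120) = 35820 and P(7, 121) = 36421; 36100 is not s-gonal.
s = 8: P(8, 110) = 36080 and P(8, 111) = 36741; 36100 is not s-gonal.
s = 9: P(9, 101) = 35451 and P(9, 102) = 36159; 36100 is not s-gonal.
s = 12: P(12, 85) = 35785 and P(12, 86) = 36636; 36100 is not s-gonal.
Hits: s ∈ {4} → 1.

1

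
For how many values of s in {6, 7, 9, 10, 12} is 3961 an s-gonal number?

s = 6: P(6, 44) = 3828 and P(6, 45) = 4005; 3961 is not s-gonal.
s = 7: P(7, 40) = 3940 and P(7, 41) = 4141; 3961 is not s-gonal.
s = 9: P(9, 34) = 3961. ✓
s = 10: P(10, 31) = 3751 and P(10, 32) = 4000; 3961 is not s-gonal.
s = 12: P(12, 28) = 3808 and P(12, 29) = 4089; 3961 is not s-gonal.
Hits: s ∈ {9} → 1.

1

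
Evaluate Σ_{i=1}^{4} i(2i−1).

Σ i(2i−1) = 2Σi² − Σi over i = 1..4.
Σi = 10 and Σi² = 30.
2·30 − 1·10 = 50.

50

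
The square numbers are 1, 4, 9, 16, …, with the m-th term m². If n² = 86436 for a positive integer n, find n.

294

We need n² = 86436, so n = √86436 = 294.
Check: 294² = 86436. ✓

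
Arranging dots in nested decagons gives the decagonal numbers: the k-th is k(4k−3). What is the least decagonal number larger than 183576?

184255

Solve n(4n−3) > 183576 for integer n.
The largest n with value ≤ 183576 is 214 (since 182542 ≤ 183576 < 184255), so the first above is n = 215, value 184255.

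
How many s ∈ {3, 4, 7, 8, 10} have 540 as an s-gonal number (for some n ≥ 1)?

s = 3: P(3, 32) = 528 and P(3, 33) = 561; 540 is not s-gonal.
s = 4: P(4, 23) = 529 and P(4, 24) = 576; 540 is not s-gonal.
s = 7: P(7, 15) = 540. ✓
s = 8: P(8, 13) = 481 and P(8, 14) = 560; 540 is not s-gonal.
s = 10: P(10, 12) = 540. ✓
Hits: s ∈ {7, 10} → 2.

2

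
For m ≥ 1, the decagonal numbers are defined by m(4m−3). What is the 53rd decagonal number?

11077

53·(4·53 − 3) = 53·209 = 11077.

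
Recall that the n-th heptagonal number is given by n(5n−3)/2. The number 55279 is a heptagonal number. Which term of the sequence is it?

149

Set n(5n−3)/2 = 55279, giving 5n² − 3n − 110558 = 0.
The discriminant is 9 + 40·55279 = 2211169, and √2211169 = 1487.
So n = (3 + 1487) / 10 = 1490/10 = 149.
Check: 149·(5·149 − 3)/2 = 55279. ✓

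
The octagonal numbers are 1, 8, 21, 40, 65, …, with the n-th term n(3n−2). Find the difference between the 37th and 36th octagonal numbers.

217

Consecutive octagonal numbers differ by 6n − 5: here 6·37 − 5 = 217.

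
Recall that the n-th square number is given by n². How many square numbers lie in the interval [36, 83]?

4

The n-th square number is n².
Smallest index with value ≥ 36: n = 6 (giving 36).
Largest index with value ≤ 83: n = 9 (giving 81).
Indices 6 through 9: 4 terms.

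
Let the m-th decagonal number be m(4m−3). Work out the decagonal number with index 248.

245272

The 248th decagonal number is n(4n−3) with n = 248.
248·(4·248 − 3) = 248·989 = 245272.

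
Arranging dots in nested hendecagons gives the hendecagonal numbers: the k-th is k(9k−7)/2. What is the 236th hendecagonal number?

The 236th hendecagonal number is n(9n−7)/2 with n = 236.
236·(9·236 − 7)/2 = 236·2117/2 = 249806.

249806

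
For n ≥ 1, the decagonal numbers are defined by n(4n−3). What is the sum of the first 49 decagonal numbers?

Σ i(4i−3) = 4Σi² − 3Σi over i = 1..49.
Σi = 1225 and Σi² = 40425.
4·40425 − 3·1225 = 158025.

158025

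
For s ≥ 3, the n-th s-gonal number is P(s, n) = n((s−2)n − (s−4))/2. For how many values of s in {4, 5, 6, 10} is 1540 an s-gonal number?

2

s = 4: P(4, 39) = 1521 and P(4, 40) = 1600; 1540 is not s-gonal.
s = 5: P(5, 32) = 1520 and P(5, 33) = 1617; 1540 is not s-gonal.
s = 6: P(6, 28) = 1540. ✓
s = 10: P(10, 20) = 1540. ✓
Hits: s ∈ {6, 10} → 2.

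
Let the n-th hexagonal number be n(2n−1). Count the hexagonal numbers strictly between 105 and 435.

The n-th hexagonal number is n(2n−1).
Smallest index with value > 105: n = 8 (giving 120).
Largest index with value < 435: n = 14 (giving 378).
Indices 8 through 14: 7 terms.

7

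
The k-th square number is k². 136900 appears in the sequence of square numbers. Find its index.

370

We need n² = 136900, so n = √136900 = 370.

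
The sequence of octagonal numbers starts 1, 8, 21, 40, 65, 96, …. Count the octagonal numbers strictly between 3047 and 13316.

34

The n-th octagonal number is n(3n−2).
Smallest index with value > 3047: n = 33 (giving 3201).
Largest index with value < 13316: n = 66 (giving 12936).
Indices 33 through 66: 34 terms.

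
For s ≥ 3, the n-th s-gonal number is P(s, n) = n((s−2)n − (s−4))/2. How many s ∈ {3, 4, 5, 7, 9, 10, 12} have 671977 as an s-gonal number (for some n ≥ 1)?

1

s = 3: P(3, 1158) = 671061 and P(3, 1159) = 672220; 671977 is not s-gonal.
s = 4: P(4, 819) = 670761 and P(4, 820) = 672400; 671977 is not s-gonal.
s = 5: P(5, 669) = 671007 and P(5, 670) = 673015; 671977 is not s-gonal.
s = 7: P(7, 518) = 670033 and P(7, 519) = 672624; 671977 is not s-gonal.
s = 9: P(9, 438) = 670359 and P(9, 439) = 673426; 671977 is not s-gonal.
s = 10: P(10, 410) = 671170 and P(10, 411) = 674451; 671977 is not s-gonal.
s = 12: P(12, 367) = 671977. ✓
Hits: s ∈ {12} → 1.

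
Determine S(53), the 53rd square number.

2809

The 53rd square number is n² with n = 53.
53² = 2809.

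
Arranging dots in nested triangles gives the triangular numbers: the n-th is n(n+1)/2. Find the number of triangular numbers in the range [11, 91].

9

The n-th triangular number is n(n+1)/2.
Smallest index with value ≥ 11: n = 5 (giving 15).
Largest index with value ≤ 91: n = 13 (giving 91).
Indices 5 through 13: 9 terms.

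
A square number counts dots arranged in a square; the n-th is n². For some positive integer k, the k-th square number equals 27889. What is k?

We need n² = 27889, so n = √27889 = 167.

167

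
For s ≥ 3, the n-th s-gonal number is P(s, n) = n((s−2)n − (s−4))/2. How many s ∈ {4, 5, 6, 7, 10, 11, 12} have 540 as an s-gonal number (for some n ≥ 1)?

s = 4: P(4, 23) = 529 and P(4, 24) = 576; 540 is not s-gonal.
s = 5: P(5, 19) = 532 and P(5, 20) = 590; 540 is not s-gonal.
s = 6: P(6, 16) = 496 and P(6, 17) = 561; 540 is not s-gonal.
s = 7: P(7, 15) = 540. ✓
s = 10: P(10, 12) = 540. ✓
s = 11: P(11, 11) = 506 and P(11, 12) = 606; 540 is not s-gonal.
s = 12: P(12, 10) = 460 and P(12, 11) = 561; 540 is not s-gonal.
Hits: s ∈ {7, 10} → 2.

2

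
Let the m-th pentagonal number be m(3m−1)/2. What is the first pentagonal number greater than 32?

Solve n(3n−1)/2 > 32 for integer n.
The largest n with value ≤ 32 is 4 (since 22 ≤ 32 < 35), so the first above is n = 5, value 35.

35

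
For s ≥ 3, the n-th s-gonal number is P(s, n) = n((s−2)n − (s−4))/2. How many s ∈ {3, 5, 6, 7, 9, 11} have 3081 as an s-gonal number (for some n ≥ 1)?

s = 3: P(3, 78) = 3081. ✓
s = 5: P(5, 45) = 3015 and P(5, 46) = 3151; 3081 is not s-gonal.
s = 6: P(6, 39) = 3003 and P(6, 40) = 3160; 3081 is not s-gonal.
s = 7: P(7, 35) = 3010 and P(7, 36) = 3186; 3081 is not s-gonal.
s = 9: P(9, 30) = 3075 and P(9, 31) = 3286; 3081 is not s-gonal.
s = 11: P(11, 26) = 2951 and P(11, 27) = 3186; 3081 is not s-gonal.
Hits: s ∈ {3} → 1.

1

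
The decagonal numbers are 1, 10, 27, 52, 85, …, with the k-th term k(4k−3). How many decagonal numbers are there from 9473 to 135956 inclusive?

The n-th decagonal number is n(4n−3).
Smallest index with value ≥ 9473: n = 50 (giving 9850).
Largest index with value ≤ 135956: n = 184 (giving 134872).
Indices 50 through 184: 135 terms.

135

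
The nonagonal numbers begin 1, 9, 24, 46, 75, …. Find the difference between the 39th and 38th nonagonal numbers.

Consecutive nonagonal numbers differ by 7n − 6: here 7·39 − 6 = 267.

267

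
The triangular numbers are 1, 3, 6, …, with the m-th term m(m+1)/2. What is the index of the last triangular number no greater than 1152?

47

Solve n(n+1)/2 ≤ 1152 for integer n.
n = 47 gives 1128 ≤ 1152, while n = 48 gives 1176 > 1152; so the answer is index 47.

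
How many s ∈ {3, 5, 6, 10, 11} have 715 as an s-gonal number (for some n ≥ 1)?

s = 3: P(3, 37) = 703 and P(3, 38) = 741; 715 is not s-gonal.
s = 5: P(5, 22) = 715. ✓
s = 6: P(6, 19) = 703 and P(6, 20) = 780; 715 is not s-gonal.
s = 10: P(10, 13) = 637 and P(10, 14) = 742; 715 is not s-gonal.
s = 11: P(11, 13) = 715. ✓
Hits: s ∈ {5, 11} → 2.

2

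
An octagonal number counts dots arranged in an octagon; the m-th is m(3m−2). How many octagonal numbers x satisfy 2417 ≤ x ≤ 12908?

The n-th octagonal number is n(3n−2).
Smallest index with value ≥ 2417: n = 29 (giving 2465).
Largest index with value ≤ 12908: n = 65 (giving 12545).
Indices 29 through 65: 37 terms.

37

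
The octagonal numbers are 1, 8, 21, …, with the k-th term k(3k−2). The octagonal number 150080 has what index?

224

Set n(3n−2) = 150080, giving 3n² − 2n − 150080 = 0.
The discriminant is 4 + 12·150080 = 1800964, and √1800964 = 1342.
So n = (2 + 1342) / 6 = 1344/6 = 224.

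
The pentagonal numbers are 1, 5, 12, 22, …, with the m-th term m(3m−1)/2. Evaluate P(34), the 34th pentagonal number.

The 34th pentagonal number is n(3n−1)/2 with n = 34.
34·(3·34 − 1)/2 = 34·101/2 = 1717.

1717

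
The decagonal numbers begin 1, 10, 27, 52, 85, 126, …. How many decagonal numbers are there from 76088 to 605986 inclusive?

251

The n-th decagonal number is n(4n−3).
Smallest index with value ≥ 76088: n = 139 (giving 76867).
Largest index with value ≤ 605986: n = 389 (giving 604117).
Indices 139 through 389: 251 terms.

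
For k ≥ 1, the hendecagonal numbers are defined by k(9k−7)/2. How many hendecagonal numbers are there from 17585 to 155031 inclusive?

124

The n-th hendecagonal number is n(9n−7)/2.
Smallest index with value ≥ 17585: n = 63 (giving 17640).
Largest index with value ≤ 155031: n = 186 (giving 155031).
Indices 63 through 186: 124 terms.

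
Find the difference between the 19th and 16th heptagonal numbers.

258

19·(5·19 − 3)/2 = 874 and 16·(5·16 − 3)/2 = 616.
Difference: 874 − 616 = 258.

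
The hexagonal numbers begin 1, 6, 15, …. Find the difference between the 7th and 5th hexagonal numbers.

46

7·(2·7 − 1) = 91 and 5·(2·5 − 1) = 45.
Difference: 91 − 45 = 46.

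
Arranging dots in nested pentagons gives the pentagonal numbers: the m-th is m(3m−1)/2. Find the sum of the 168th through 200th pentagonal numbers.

Σ i(3i−1)/2 = (3Σi² − Σi) / 2 over i = 168..200.
Σi = 20100 − 14028 = 6072 and Σi² = 2686700 − 1566460 = 1120240.
(3·1120240 − 1·6072) / 2 = 3354648/2 = 1677324.

1677324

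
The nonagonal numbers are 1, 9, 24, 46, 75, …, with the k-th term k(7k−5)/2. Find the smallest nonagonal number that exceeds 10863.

Solve n(7n−5)/2 > 10863 for integer n.
The largest n with value ≤ 10863 is 56 (since 10836 ≤ 10863 < 11229), so the first above is n = 57, value 11229.

11229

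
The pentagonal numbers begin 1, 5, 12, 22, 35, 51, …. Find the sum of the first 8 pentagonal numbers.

288

Σ i(3i−1)/2 = (3Σi² − Σi) / 2 over i = 1..8.
Σi = 36 and Σi² = 204.
(3·204 − 1·36) / 2 = 576/2 = 288.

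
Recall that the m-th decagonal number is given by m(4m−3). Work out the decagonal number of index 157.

The 157th decagonal number is n(4n−3) with n = 157.
157·(4·157 − 3) = 157·625 = 98125.

98125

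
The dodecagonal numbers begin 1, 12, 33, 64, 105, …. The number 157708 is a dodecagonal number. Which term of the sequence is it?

Set n(5n−4) = 157708, giving 5n² − 4n − 157708 = 0.
The discriminant is 16 + 20·157708 = 3154176, and √3154176 = 1776.
So n = (4 + 1776) / 10 = 1780/10 = 178.

178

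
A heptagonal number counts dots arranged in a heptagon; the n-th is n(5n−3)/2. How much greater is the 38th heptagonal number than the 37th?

Consecutive heptagonal numbers differ by 5n − 4: here 5·38 − 4 = 186.

186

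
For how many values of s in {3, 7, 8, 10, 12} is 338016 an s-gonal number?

1

s = 3: P(3, 821) = 337431 and P(3, 822) = 338253; 338016 is not s-gonal.
s = 7: P(7, 368) = 338008 and P(7, 369) = 339849; 338016 is not s-gonal.
s = 8: P(8, 336) = 338016. ✓
s = 10: P(10, 291) = 337851 and P(10, 292) = 340180; 338016 is not s-gonal.
s = 12: P(12, 260) = 336960 and P(12, 261) = 339561; 338016 is not s-gonal.
Hits: s ∈ {8} → 1.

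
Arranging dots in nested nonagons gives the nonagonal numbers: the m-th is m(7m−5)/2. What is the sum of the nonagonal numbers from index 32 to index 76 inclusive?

479760

Σ i(7i−5)/2 = (7Σi² − 5Σi) / 2 over i = 32..76.
Σi = 2926 − 496 = 2430 and Σi² = 149226 − 10416 = 138810.
(7·138810 − 5·2430) / 2 = 959520/2 = 479760.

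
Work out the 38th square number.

The 38th square number is n² with n = 38.
38² = 1444.

1444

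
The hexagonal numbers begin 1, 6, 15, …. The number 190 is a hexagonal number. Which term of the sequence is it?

Set n(2n−1) = 190, giving 2n² − n − 190 = 0.
The discriminant is 1 + 8·190 = 1521, and √1521 = 39.
So n = (1 + 39) / 4 = 40/4 = 10.

10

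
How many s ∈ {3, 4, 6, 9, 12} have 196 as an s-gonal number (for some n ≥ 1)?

s = 3: P(3, 19) = 190 and P(3, 20) = 210; 196 is not s-gonal.
s = 4: P(4, 14) = 196. ✓
s = 6: P(6, 10) = 190 and P(6, 11) = 231; 196 is not s-gonal.
s = 9: P(9, 7) = 154 and P(9, 8) = 204; 196 is not s-gonal.
s = 12: P(12, 6) = 156 and P(12, 7) = 217; 196 is not s-gonal.
Hits: s ∈ {4} → 1.

1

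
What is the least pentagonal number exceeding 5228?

5370

Solve n(3n−1)/2 > 5228 for integer n.
The largest n with value ≤ 5228 is 59 (since 5192 ≤ 5228 < 5370), so the first above is n = 60, value 5370.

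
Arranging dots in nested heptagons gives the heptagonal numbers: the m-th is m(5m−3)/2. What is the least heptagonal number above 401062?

401401

Solve n(5n−3)/2 > 401062 for integer n.
The largest n with value ≤ 401062 is 400 (since 399400 ≤ 401062 < 401401), so the first above is n = 401, value 401401.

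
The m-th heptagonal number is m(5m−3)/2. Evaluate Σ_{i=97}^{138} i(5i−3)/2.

Σ i(5i−3)/2 = (5Σi² − 3Σi) / 2 over i = 97..138.
Σi = 9591 − 4656 = 4935 and Σi² = 885569 − 299536 = 586033.
(5·586033 − 3·4935) / 2 = 2915360/2 = 1457680.

1457680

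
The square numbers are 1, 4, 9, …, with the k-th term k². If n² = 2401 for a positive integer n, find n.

We need n² = 2401, so n = √2401 = 49.

49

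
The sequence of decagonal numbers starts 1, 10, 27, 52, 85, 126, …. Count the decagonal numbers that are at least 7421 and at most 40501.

The n-th decagonal number is n(4n−3).
Smallest index with value ≥ 7421: n = 44 (giving 7612).
Largest index with value ≤ 40501: n = 101 (giving 40501).
Indices 44 through 101: 58 terms.

58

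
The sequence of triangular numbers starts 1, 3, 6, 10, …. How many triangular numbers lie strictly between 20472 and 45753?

The n-th triangular number is n(n+1)/2.
Smallest index with value > 20472: n = 202 (giving 20503).
Largest index with value < 45753: n = 301 (giving 45451).
Indices 202 through 301: 100 terms.

100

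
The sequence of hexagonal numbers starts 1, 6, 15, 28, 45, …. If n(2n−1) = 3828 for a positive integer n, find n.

Set n(2n−1) = 3828, giving 2n² − n − 3828 = 0.
So n = (1 + 175) / 4 = 176/4 = 44.

44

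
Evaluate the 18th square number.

324

The 18th square number is n² with n = 18.
18² = 324.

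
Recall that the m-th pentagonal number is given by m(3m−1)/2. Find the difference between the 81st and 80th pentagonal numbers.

Consecutive pentagonal numbers differ by 3n − 2: here 3·81 − 2 = 241.

241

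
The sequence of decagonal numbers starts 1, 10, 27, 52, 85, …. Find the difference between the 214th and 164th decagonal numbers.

214·(4·214 − 3) = 182542 and 164·(4·164 − 3) = 107092.
Difference: 182542 − 107092 = 75450.

75450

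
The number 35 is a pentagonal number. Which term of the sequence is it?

5

Set n(3n−1)/2 = 35, giving 3n² − n − 70 = 0.
The discriminant is 1 + 24·35 = 841, and √841 = 29.
So n = (1 + 29) / 6 = 30/6 = 5.
Check: 5·(3·5 − 1)/2 = 35. ✓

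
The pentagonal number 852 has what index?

24

Set n(3n−1)/2 = 852, giving 3n² − n − 1704 = 0.
So n = (1 + 143) / 6 = 144/6 = 24.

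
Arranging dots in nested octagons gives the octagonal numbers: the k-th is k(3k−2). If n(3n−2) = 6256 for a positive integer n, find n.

Set n(3n−2) = 6256, giving 3n² − 2n − 6256 = 0.
The discriminant is 4 + 12·6256 = 75076, and √75076 = 274.
So n = (2 + 274) / 6 = 276/6 = 46.
Check: 46·(3·46 − 2) = 6256. ✓

46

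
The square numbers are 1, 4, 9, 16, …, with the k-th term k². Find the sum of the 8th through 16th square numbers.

Σ_{i=8}^{16} i² = 1496 − 140 = 1356.

1356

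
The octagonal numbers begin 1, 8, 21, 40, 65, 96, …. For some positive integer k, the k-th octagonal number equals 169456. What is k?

238

Set n(3n−2) = 169456, giving 3n² − 2n − 169456 = 0.
So n = (2 + 1426) / 6 = 1428/6 = 238.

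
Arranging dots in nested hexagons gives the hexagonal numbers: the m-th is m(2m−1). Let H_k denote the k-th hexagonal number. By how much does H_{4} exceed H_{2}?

22

4·(2·4 − 1) = 28 and 2·(2·2 − 1) = 6.
Difference: 28 − 6 = 22.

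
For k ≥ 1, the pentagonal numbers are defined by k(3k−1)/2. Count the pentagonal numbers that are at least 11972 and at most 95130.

The n-th pentagonal number is n(3n−1)/2.
Smallest index with value ≥ 11972: n = 90 (giving 12105).
Largest index with value ≤ 95130: n = 252 (giving 95130).
Indices 90 through 252: 163 terms.

163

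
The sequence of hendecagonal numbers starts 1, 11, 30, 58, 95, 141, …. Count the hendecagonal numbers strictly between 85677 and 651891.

The n-th hendecagonal number is n(9n−7)/2.
Smallest index with value > 85677: n = 139 (giving 86458).
Largest index with value < 651891: n = 380 (giving 648470).
Indices 139 through 380: 242 terms.

242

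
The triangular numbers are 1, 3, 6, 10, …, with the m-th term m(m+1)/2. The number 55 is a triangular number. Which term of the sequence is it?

Set n(n+1)/2 = 55, giving n² + n − 110 = 0.
The discriminant is 1 + 8·55 = 441, and √441 = 21.
So n = (-1 + 21) / 2 = 20/2 = 10.

10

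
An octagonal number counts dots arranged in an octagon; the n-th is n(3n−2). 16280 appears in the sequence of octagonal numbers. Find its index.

74

Set n(3n−2) = 16280, giving 3n² − 2n − 16280 = 0.
The discriminant is 4 + 12·16280 = 195364, and √195364 = 442.
So n = (2 + 442) / 6 = 444/6 = 74.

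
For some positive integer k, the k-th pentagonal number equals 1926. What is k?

Set n(3n−1)/2 = 1926, giving 3n² − n − 3852 = 0.
So n = (1 + 215) / 6 = 216/6 = 36.
Check: 36·(3·36 − 1)/2 = 1926. ✓

36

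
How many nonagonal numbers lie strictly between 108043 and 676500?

263

The n-th nonagonal number is n(7n−5)/2.
Smallest index with value > 108043: n = 177 (giving 109209).
Largest index with value < 676500: n = 439 (giving 673426).
Indices 177 through 439: 263 terms.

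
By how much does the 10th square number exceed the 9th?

19

n² − (n−1)² = 2n − 1, so 10² − 9² = 2·10 − 1 = 19.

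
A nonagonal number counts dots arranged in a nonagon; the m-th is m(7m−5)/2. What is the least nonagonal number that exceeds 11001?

11229

Solve n(7n−5)/2 > 11001 for integer n.
The largest n with value ≤ 11001 is 56 (since 10836 ≤ 11001 < 11229), so the first above is n = 57, value 11229.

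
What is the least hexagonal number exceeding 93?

Solve n(2n−1) > 93 for integer n.
The largest n with value ≤ 93 is 7 (since 91 ≤ 93 < 120), so the first above is n = 8, value 120.

120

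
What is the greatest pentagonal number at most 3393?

3290

Solve n(3n−1)/2 ≤ 3393 for integer n.
n = 47 gives 3290 ≤ 3393, while n = 48 gives 3432 > 3393; so the answer is 3290.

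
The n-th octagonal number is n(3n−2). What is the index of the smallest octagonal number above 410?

Solve n(3n−2) > 410 for integer n.
The largest n with value ≤ 410 is 12 (since 408 ≤ 410 < 481), so the first above is n = 13, value 481.

13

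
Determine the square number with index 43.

1849

The 43rd square number is n² with n = 43.
43² = 1849.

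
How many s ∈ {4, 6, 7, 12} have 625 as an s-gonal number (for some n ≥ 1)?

1

s = 4: P(4, 25) = 625. ✓
s = 6: P(6, 17) = 561 and P(6, 18) = 630; 625 is not s-gonal.
s = 7: P(7, 16) = 616 and P(7, 17) = 697; 625 is not s-gonal.
s = 12: P(12, 11) = 561 and P(12, 12) = 672; 625 is not s-gonal.
Hits: s ∈ {4} → 1.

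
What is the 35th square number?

1225

35² = 1225.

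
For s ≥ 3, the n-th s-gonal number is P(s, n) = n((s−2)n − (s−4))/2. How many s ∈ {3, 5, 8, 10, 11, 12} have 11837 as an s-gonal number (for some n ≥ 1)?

1

s = 3: P(3, 153) = 11781 and P(3, 154) = 11935; 11837 is not s-gonal.
s = 5: P(5, 89) = 11837. ✓
s = 8: P(8, 63) = 11781 and P(8, 64) = 12160; 11837 is not s-gonal.
s = 10: P(10, 54) = 11502 and P(10, 55) = 11935; 11837 is not s-gonal.
s = 11: P(11, 51) = 11526 and P(11, 52) = 11986; 11837 is not s-gonal.
s = 12: P(12, 49) = 11809 and P(12, 50) = 12300; 11837 is not s-gonal.
Hits: s ∈ {5} → 1.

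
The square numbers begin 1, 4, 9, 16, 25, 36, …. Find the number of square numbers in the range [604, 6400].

56

The n-th square number is n².
Smallest index with value ≥ 604: n = 25 (giving 625).
Largest index with value ≤ 6400: n = 80 (giving 6400).
Indices 25 through 80: 56 terms.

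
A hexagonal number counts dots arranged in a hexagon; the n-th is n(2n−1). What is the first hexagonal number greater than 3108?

Solve n(2n−1) > 3108 for integer n.
The largest n with value ≤ 3108 is 39 (since 3003 ≤ 3108 < 3160), so the first above is n = 40, value 3160.

3160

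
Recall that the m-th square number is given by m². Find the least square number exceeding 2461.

Solve n² > 2461 for integer n.
The largest n with value ≤ 2461 is 49 (since 2401 ≤ 2461 < 2500), so the first above is n = 50, value 2500.

2500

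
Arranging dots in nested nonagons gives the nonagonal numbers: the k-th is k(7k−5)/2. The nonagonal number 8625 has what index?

Set n(7n−5)/2 = 8625, giving 7n² − 5n − 17250 = 0.
The discriminant is 25 + 56·8625 = 483025, and √483025 = 695.
So n = (5 + 695) / 14 = 700/14 = 50.

50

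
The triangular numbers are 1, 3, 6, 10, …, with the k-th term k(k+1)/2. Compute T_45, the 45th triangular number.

1035

45·46/2 = 2070/2 = 1035.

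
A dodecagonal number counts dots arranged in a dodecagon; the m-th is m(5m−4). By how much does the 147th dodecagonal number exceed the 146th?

1461

Consecutive dodecagonal numbers differ by 10n − 9: here 10·147 − 9 = 1461.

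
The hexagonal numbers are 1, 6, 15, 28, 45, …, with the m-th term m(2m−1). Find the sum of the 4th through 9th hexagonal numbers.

503

Σ i(2i−1) = 2Σi² − Σi over i = 4..9.
Σi = 45 − 6 = 39 and Σi² = 285 − 14 = 271.
2·271 − 1·39 = 503.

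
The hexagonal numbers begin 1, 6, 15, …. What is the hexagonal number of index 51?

5151

The 51st hexagonal number is n(2n−1) with n = 51.
51·(2·51 − 1) = 51·101 = 5151.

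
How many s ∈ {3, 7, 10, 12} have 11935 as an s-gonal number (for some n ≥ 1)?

s = 3: P(3, 154) = 11935. ✓
s = 7: P(7, 69) = 11799 and P(7, 70) = 12145; 11935 is not s-gonal.
s = 10: P(10, 55) = 11935. ✓
s = 12: P(12, 49) = 11809 and P(12, 50) = 12300; 11935 is not s-gonal.
Hits: s ∈ {3, 10} → 2.

2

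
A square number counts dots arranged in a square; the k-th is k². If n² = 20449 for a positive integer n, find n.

143

We need n² = 20449, so n = √20449 = 143.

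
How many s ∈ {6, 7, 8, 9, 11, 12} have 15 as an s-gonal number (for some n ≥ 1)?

1

s = 6: P(6, 3) = 15. ✓
s = 7: P(7, 2) = 7 and P(7, 3) = 18; 15 is not s-gonal.
s = 8: P(8, 2) = 8 and P(8, 3) = 21; 15 is not s-gonal.
s = 9: P(9, 2) = 9 and P(9, 3) = 24; 15 is not s-gonal.
s = 11: P(11, 2) = 11 and P(11, 3) = 30; 15 is not s-gonal.
s = 12: P(12, 2) = 12 and P(12, 3) = 33; 15 is not s-gonal.
Hits: s ∈ {6} → 1.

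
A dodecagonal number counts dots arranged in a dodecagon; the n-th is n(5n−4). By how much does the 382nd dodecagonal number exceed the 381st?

3811

Consecutive dodecagonal numbers differ by 10n − 9: here 10·382 − 9 = 3811.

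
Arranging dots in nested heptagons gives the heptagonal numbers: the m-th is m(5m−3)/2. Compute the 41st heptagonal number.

4141

The 41st heptagonal number is n(5n−3)/2 with n = 41.
41·(5·41 − 3)/2 = 41·202/2 = 41·101 = 4141.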